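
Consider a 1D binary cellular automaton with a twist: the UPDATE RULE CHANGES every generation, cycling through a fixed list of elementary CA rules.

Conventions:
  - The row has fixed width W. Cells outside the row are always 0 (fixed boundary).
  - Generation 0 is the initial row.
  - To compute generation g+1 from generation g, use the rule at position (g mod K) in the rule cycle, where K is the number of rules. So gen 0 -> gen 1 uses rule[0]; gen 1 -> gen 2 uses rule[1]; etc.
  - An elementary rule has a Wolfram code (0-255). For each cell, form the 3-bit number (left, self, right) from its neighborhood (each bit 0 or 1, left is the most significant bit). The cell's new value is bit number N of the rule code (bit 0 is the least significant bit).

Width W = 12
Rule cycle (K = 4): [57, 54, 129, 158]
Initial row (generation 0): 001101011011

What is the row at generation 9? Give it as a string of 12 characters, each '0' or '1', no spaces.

Gen 0: 001101011011
Gen 1 (rule 57): 101010110110
Gen 2 (rule 54): 111111001001
Gen 3 (rule 129): 011110000000
Gen 4 (rule 158): 111101000000
Gen 5 (rule 57): 100010111111
Gen 6 (rule 54): 110111000000
Gen 7 (rule 129): 000010011111
Gen 8 (rule 158): 000111111110
Gen 9 (rule 57): 110100000001

Answer: 110100000001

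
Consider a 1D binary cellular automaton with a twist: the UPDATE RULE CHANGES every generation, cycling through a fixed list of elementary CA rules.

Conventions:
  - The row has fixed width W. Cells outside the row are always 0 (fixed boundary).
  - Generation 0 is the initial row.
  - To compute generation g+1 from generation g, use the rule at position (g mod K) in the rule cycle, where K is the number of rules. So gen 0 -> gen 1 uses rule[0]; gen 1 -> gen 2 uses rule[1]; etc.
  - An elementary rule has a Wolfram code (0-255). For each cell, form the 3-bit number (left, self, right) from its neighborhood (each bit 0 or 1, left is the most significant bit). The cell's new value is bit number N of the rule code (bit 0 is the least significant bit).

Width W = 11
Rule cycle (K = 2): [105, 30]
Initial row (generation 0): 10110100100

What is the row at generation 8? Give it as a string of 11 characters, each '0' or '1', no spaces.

Answer: 10100100100

Derivation:
Gen 0: 10110100100
Gen 1 (rule 105): 01111000001
Gen 2 (rule 30): 11000100011
Gen 3 (rule 105): 11010001011
Gen 4 (rule 30): 10011011010
Gen 5 (rule 105): 00011111100
Gen 6 (rule 30): 00110000010
Gen 7 (rule 105): 10110111000
Gen 8 (rule 30): 10100100100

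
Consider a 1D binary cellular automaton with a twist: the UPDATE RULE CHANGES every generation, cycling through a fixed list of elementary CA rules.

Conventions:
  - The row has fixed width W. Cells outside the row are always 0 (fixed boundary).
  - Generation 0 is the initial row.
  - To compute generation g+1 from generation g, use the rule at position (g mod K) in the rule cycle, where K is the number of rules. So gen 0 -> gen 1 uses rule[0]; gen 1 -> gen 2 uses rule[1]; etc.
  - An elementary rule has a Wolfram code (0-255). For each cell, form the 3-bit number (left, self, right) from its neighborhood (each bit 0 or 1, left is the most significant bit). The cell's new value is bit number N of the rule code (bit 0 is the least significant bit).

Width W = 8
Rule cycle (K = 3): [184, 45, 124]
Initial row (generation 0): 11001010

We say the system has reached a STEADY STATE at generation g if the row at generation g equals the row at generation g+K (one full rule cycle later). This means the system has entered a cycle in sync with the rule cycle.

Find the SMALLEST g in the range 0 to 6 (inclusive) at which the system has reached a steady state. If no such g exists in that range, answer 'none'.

Answer: 4

Derivation:
Gen 0: 11001010
Gen 1 (rule 184): 10100101
Gen 2 (rule 45): 11100111
Gen 3 (rule 124): 10110101
Gen 4 (rule 184): 01101010
Gen 5 (rule 45): 01011110
Gen 6 (rule 124): 01110011
Gen 7 (rule 184): 01101010
Gen 8 (rule 45): 01011110
Gen 9 (rule 124): 01110011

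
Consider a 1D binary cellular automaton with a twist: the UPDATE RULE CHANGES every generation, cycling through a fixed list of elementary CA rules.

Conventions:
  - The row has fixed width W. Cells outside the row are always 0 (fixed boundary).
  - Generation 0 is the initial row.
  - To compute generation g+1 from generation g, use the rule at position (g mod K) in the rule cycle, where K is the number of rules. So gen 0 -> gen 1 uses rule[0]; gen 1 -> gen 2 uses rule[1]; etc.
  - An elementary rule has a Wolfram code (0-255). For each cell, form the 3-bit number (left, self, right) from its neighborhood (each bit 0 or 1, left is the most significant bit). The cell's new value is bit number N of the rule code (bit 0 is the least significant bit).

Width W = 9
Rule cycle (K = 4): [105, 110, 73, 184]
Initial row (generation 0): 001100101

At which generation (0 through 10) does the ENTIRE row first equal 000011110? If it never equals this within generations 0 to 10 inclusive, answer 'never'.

Gen 0: 001100101
Gen 1 (rule 105): 101100010
Gen 2 (rule 110): 111100110
Gen 3 (rule 73): 100100110
Gen 4 (rule 184): 010010101
Gen 5 (rule 105): 000001010
Gen 6 (rule 110): 000011110
Gen 7 (rule 73): 111010010
Gen 8 (rule 184): 110101001
Gen 9 (rule 105): 111010000
Gen 10 (rule 110): 101110000

Answer: 6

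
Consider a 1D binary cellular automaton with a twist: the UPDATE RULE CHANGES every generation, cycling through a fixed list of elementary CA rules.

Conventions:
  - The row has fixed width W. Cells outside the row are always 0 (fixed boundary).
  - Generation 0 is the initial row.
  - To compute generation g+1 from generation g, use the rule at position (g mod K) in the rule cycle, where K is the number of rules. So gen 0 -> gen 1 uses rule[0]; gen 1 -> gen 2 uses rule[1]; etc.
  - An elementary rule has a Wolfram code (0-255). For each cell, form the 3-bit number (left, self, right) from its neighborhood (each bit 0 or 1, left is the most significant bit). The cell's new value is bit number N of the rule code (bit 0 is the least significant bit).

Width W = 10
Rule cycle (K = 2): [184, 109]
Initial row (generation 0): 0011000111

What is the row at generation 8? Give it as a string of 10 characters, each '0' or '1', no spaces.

Answer: 0111011101

Derivation:
Gen 0: 0011000111
Gen 1 (rule 184): 0010100110
Gen 2 (rule 109): 1011100110
Gen 3 (rule 184): 0111010101
Gen 4 (rule 109): 0101111111
Gen 5 (rule 184): 0011111110
Gen 6 (rule 109): 1010000010
Gen 7 (rule 184): 0101000001
Gen 8 (rule 109): 0111011101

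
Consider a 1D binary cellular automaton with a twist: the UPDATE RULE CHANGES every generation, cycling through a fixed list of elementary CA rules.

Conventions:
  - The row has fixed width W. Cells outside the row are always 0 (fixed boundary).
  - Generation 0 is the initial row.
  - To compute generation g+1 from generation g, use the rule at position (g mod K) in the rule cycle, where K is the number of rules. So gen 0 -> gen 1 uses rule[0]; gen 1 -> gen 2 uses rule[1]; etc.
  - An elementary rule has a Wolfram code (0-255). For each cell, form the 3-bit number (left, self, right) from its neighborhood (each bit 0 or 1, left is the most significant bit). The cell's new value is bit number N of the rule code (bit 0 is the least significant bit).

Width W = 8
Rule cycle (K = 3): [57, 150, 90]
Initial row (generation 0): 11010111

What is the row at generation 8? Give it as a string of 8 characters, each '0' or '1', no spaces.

Answer: 11010001

Derivation:
Gen 0: 11010111
Gen 1 (rule 57): 10101100
Gen 2 (rule 150): 10100010
Gen 3 (rule 90): 00010101
Gen 4 (rule 57): 11001010
Gen 5 (rule 150): 00111011
Gen 6 (rule 90): 01101011
Gen 7 (rule 57): 01010110
Gen 8 (rule 150): 11010001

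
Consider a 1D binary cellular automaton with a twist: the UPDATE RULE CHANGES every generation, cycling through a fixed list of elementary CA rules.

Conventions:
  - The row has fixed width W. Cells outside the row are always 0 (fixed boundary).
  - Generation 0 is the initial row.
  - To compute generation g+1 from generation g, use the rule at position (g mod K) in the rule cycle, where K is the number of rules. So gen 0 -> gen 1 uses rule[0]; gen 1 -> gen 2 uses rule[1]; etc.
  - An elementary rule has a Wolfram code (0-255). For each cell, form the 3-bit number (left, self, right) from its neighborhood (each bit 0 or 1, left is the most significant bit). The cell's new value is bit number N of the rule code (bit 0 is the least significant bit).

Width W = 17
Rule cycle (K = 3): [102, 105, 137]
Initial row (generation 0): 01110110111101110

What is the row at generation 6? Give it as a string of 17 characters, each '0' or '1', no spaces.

Answer: 01000010001100111

Derivation:
Gen 0: 01110110111101110
Gen 1 (rule 102): 10011011000110010
Gen 2 (rule 105): 00011111010110000
Gen 3 (rule 137): 11011110000100111
Gen 4 (rule 102): 01100010001101001
Gen 5 (rule 105): 01101000101110000
Gen 6 (rule 137): 01000010001100111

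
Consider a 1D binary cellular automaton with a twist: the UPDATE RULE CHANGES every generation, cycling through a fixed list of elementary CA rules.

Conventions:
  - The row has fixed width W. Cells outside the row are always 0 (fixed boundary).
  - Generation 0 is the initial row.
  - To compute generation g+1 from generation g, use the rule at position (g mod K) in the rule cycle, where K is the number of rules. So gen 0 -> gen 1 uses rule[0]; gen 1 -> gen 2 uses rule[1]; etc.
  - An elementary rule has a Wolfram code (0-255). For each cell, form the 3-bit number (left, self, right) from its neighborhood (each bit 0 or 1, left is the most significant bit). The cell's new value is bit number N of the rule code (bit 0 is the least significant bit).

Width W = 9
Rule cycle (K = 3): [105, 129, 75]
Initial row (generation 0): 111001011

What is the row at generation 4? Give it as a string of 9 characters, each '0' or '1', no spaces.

Gen 0: 111001011
Gen 1 (rule 105): 101000111
Gen 2 (rule 129): 000010010
Gen 3 (rule 75): 111100100
Gen 4 (rule 105): 100100001

Answer: 100100001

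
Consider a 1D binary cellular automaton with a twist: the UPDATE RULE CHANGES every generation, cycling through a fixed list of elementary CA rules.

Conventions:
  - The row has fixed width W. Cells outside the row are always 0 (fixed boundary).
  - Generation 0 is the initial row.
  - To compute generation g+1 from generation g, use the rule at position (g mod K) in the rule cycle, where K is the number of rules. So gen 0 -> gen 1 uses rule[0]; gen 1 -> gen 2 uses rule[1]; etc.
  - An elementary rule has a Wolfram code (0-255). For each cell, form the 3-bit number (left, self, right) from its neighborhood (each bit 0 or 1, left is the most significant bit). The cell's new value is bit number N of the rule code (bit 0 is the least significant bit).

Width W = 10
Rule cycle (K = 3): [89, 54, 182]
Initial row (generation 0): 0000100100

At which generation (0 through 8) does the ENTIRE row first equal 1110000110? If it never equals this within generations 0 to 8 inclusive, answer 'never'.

Gen 0: 0000100100
Gen 1 (rule 89): 1110010011
Gen 2 (rule 54): 0001111100
Gen 3 (rule 182): 0010111010
Gen 4 (rule 89): 1000101001
Gen 5 (rule 54): 1101111111
Gen 6 (rule 182): 0010111110
Gen 7 (rule 89): 1000100011
Gen 8 (rule 54): 1101110100

Answer: never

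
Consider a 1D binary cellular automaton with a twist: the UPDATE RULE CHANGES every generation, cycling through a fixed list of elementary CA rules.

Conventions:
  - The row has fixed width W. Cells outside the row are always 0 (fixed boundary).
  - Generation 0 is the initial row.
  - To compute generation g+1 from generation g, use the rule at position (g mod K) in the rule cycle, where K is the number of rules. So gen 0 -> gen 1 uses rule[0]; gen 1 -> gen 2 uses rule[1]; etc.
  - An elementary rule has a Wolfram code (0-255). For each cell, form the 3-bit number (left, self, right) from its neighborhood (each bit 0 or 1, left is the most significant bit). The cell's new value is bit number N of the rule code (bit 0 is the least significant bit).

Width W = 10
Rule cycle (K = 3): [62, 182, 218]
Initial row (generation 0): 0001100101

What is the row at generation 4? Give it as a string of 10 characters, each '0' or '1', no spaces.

Answer: 1110111000

Derivation:
Gen 0: 0001100101
Gen 1 (rule 62): 0011011111
Gen 2 (rule 182): 0100101110
Gen 3 (rule 218): 1011001111
Gen 4 (rule 62): 1110111000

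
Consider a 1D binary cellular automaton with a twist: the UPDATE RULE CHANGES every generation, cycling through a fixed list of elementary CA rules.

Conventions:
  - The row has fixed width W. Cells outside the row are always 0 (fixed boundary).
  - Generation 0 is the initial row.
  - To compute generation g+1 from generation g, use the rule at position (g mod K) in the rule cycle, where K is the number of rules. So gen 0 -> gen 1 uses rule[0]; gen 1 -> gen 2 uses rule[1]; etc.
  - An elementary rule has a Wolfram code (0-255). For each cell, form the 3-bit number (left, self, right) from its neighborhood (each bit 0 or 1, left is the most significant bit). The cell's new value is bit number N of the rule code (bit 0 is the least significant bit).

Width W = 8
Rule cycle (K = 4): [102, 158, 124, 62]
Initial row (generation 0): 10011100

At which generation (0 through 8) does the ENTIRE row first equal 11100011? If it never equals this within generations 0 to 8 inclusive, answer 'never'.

Gen 0: 10011100
Gen 1 (rule 102): 10100100
Gen 2 (rule 158): 10111110
Gen 3 (rule 124): 11100011
Gen 4 (rule 62): 10010110
Gen 5 (rule 102): 10111010
Gen 6 (rule 158): 10110011
Gen 7 (rule 124): 11111011
Gen 8 (rule 62): 10000110

Answer: 3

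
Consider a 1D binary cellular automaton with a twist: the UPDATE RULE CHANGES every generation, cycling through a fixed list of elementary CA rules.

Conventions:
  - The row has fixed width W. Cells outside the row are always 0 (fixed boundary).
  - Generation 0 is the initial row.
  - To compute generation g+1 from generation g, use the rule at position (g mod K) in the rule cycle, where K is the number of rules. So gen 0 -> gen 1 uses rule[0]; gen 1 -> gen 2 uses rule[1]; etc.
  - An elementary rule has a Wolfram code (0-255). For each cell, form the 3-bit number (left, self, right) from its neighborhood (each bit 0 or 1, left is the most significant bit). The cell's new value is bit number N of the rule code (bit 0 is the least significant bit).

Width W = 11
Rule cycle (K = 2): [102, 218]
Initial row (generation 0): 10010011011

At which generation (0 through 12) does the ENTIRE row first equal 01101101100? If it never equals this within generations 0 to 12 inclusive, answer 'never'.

Gen 0: 10010011011
Gen 1 (rule 102): 10110101101
Gen 2 (rule 218): 00110001100
Gen 3 (rule 102): 01010010100
Gen 4 (rule 218): 10001100010
Gen 5 (rule 102): 10010100110
Gen 6 (rule 218): 01100011111
Gen 7 (rule 102): 10100100001
Gen 8 (rule 218): 00011010010
Gen 9 (rule 102): 00101110110
Gen 10 (rule 218): 01001110111
Gen 11 (rule 102): 11010011001
Gen 12 (rule 218): 11001111110

Answer: never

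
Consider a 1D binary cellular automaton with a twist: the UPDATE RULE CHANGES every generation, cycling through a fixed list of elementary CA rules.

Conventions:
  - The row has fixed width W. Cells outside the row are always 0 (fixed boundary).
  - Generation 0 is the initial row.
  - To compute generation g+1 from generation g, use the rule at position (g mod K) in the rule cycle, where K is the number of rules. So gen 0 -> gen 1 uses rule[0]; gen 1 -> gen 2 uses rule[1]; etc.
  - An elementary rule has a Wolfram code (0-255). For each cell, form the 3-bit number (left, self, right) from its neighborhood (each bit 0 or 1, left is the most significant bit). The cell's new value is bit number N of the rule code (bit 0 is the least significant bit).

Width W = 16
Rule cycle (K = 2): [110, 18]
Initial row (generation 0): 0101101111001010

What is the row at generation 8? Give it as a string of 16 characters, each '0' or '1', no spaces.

Answer: 0100000000000001

Derivation:
Gen 0: 0101101111001010
Gen 1 (rule 110): 1111111001011110
Gen 2 (rule 18): 0000000110000001
Gen 3 (rule 110): 0000001110000011
Gen 4 (rule 18): 0000010001000100
Gen 5 (rule 110): 0000110011001100
Gen 6 (rule 18): 0001001100110010
Gen 7 (rule 110): 0011011101110110
Gen 8 (rule 18): 0100000000000001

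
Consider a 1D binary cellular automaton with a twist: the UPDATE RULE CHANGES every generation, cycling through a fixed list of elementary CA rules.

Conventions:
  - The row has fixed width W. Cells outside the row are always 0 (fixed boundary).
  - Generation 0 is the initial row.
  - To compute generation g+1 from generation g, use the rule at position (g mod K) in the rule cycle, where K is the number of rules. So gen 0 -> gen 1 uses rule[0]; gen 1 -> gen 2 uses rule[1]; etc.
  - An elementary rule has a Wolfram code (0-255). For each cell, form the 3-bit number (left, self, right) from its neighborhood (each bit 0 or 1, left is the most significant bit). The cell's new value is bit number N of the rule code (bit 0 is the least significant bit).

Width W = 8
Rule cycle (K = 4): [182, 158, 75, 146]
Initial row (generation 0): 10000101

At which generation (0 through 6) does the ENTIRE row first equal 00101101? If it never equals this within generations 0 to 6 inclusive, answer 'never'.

Gen 0: 10000101
Gen 1 (rule 182): 11001111
Gen 2 (rule 158): 10111110
Gen 3 (rule 75): 00100010
Gen 4 (rule 146): 01010101
Gen 5 (rule 182): 11111111
Gen 6 (rule 158): 11111110

Answer: never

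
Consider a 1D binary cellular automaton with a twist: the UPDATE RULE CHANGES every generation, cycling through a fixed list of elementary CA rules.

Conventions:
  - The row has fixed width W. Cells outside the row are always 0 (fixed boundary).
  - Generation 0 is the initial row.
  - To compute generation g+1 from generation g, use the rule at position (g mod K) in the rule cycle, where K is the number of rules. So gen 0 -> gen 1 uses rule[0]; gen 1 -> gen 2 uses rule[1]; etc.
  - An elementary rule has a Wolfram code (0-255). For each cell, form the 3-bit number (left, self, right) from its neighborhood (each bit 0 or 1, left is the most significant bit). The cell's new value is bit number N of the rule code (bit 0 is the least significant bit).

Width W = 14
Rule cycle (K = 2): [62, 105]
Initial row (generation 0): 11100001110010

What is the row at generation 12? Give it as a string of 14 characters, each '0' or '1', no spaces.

Answer: 11110000111110

Derivation:
Gen 0: 11100001110010
Gen 1 (rule 62): 10010011001111
Gen 2 (rule 105): 00000011001001
Gen 3 (rule 62): 00000110111111
Gen 4 (rule 105): 11110111100001
Gen 5 (rule 62): 10001100010011
Gen 6 (rule 105): 00101101000011
Gen 7 (rule 62): 01111011100110
Gen 8 (rule 105): 01001110100110
Gen 9 (rule 62): 11111001111101
Gen 10 (rule 105): 10001001000110
Gen 11 (rule 62): 11011111101101
Gen 12 (rule 105): 11110000111110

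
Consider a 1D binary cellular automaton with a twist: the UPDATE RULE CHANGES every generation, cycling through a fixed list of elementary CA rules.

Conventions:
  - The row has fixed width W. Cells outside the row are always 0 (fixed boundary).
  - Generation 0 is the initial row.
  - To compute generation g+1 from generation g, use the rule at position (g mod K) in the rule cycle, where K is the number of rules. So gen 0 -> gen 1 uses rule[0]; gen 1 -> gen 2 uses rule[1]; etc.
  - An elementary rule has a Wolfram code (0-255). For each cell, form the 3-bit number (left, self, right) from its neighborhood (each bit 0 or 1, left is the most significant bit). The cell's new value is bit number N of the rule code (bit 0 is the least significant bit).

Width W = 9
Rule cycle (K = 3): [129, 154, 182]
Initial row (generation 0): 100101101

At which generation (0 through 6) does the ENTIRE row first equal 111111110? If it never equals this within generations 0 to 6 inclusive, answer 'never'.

Gen 0: 100101101
Gen 1 (rule 129): 000000000
Gen 2 (rule 154): 000000000
Gen 3 (rule 182): 000000000
Gen 4 (rule 129): 111111111
Gen 5 (rule 154): 111111110
Gen 6 (rule 182): 011111101

Answer: 5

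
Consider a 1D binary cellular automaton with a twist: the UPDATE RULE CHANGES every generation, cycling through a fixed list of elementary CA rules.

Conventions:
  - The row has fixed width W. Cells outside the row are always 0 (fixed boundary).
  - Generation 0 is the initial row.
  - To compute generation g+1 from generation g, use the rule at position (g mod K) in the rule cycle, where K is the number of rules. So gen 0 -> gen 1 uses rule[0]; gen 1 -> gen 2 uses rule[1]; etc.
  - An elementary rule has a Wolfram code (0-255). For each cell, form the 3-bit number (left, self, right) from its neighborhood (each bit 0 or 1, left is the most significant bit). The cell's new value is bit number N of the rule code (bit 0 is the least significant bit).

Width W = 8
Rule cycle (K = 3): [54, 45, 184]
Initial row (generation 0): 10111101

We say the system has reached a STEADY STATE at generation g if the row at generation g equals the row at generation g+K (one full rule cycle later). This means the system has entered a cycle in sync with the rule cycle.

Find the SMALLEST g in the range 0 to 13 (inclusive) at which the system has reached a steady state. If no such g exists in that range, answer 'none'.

Answer: 12

Derivation:
Gen 0: 10111101
Gen 1 (rule 54): 11000011
Gen 2 (rule 45): 10011010
Gen 3 (rule 184): 01010101
Gen 4 (rule 54): 11111111
Gen 5 (rule 45): 10000000
Gen 6 (rule 184): 01000000
Gen 7 (rule 54): 11100000
Gen 8 (rule 45): 10001111
Gen 9 (rule 184): 01001110
Gen 10 (rule 54): 11110001
Gen 11 (rule 45): 10000101
Gen 12 (rule 184): 01000010
Gen 13 (rule 54): 11100111
Gen 14 (rule 45): 10000100
Gen 15 (rule 184): 01000010
Gen 16 (rule 54): 11100111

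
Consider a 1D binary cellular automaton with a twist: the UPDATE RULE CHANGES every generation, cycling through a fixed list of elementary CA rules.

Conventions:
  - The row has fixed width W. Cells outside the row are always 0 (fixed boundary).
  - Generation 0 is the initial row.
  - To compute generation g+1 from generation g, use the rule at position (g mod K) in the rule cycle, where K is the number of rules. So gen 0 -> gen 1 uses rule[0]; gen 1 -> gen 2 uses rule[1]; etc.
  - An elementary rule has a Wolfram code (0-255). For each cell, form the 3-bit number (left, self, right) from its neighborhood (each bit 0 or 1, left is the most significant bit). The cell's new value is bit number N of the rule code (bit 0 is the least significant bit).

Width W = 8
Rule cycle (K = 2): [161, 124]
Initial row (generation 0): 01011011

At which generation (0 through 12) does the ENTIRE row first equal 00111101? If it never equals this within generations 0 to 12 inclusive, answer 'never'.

Answer: never

Derivation:
Gen 0: 01011011
Gen 1 (rule 161): 00100100
Gen 2 (rule 124): 00110110
Gen 3 (rule 161): 10001000
Gen 4 (rule 124): 11001100
Gen 5 (rule 161): 00000001
Gen 6 (rule 124): 00000001
Gen 7 (rule 161): 11111100
Gen 8 (rule 124): 10000110
Gen 9 (rule 161): 00110000
Gen 10 (rule 124): 00111000
Gen 11 (rule 161): 10010011
Gen 12 (rule 124): 11011011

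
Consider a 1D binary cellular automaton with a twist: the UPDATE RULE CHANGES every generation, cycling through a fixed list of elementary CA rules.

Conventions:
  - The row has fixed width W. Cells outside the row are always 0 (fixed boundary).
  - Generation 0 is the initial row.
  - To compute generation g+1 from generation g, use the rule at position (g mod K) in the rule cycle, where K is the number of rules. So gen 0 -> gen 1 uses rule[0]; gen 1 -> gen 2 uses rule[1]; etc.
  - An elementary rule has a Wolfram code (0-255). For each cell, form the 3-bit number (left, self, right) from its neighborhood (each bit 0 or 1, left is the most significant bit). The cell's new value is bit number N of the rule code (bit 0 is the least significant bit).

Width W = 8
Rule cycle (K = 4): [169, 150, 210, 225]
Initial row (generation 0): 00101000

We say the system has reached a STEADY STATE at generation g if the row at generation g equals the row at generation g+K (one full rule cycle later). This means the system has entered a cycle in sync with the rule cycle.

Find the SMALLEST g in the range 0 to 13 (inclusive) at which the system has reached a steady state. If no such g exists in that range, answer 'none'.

Gen 0: 00101000
Gen 1 (rule 169): 10010011
Gen 2 (rule 150): 11111100
Gen 3 (rule 210): 01111110
Gen 4 (rule 225): 00111110
Gen 5 (rule 169): 10111100
Gen 6 (rule 150): 10011010
Gen 7 (rule 210): 01101001
Gen 8 (rule 225): 00110000
Gen 9 (rule 169): 10100111
Gen 10 (rule 150): 10111010
Gen 11 (rule 210): 00011001
Gen 12 (rule 225): 11001000
Gen 13 (rule 169): 10000011
Gen 14 (rule 150): 11000100
Gen 15 (rule 210): 01101010
Gen 16 (rule 225): 00110100
Gen 17 (rule 169): 10101001

Answer: none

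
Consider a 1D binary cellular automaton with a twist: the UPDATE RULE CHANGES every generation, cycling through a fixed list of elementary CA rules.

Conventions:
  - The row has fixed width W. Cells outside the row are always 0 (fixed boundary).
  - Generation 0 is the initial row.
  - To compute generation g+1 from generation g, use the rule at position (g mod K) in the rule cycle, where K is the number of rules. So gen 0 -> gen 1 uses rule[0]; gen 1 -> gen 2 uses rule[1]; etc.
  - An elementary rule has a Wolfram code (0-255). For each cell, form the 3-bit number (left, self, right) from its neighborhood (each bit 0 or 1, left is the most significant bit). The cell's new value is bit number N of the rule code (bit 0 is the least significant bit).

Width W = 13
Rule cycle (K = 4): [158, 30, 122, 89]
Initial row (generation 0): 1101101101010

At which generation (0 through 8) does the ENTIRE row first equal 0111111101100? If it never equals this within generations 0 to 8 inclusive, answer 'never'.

Gen 0: 1101101101010
Gen 1 (rule 158): 1001001001011
Gen 2 (rule 30): 1111111111010
Gen 3 (rule 122): 1000000001101
Gen 4 (rule 89): 0111111101100
Gen 5 (rule 158): 1111111001010
Gen 6 (rule 30): 1000000111011
Gen 7 (rule 122): 0100001101111
Gen 8 (rule 89): 0011101101001

Answer: 4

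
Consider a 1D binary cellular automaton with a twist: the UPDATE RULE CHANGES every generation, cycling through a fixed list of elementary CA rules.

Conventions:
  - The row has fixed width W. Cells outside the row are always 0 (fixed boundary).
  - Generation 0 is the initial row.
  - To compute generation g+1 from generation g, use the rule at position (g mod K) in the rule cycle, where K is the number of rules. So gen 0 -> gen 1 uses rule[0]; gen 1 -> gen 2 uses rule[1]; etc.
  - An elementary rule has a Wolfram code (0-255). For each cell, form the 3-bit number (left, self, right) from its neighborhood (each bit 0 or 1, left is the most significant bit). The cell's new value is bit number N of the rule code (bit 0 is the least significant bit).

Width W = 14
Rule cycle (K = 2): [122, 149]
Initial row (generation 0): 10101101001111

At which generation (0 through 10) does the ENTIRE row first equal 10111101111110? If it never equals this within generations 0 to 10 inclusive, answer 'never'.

Gen 0: 10101101001111
Gen 1 (rule 122): 01011110111001
Gen 2 (rule 149): 01001100010101
Gen 3 (rule 122): 10111110101010
Gen 4 (rule 149): 10011100101011
Gen 5 (rule 122): 01110111010111
Gen 6 (rule 149): 00100010010010
Gen 7 (rule 122): 01010101101101
Gen 8 (rule 149): 01010100000001
Gen 9 (rule 122): 10101010000010
Gen 10 (rule 149): 10101011111011

Answer: never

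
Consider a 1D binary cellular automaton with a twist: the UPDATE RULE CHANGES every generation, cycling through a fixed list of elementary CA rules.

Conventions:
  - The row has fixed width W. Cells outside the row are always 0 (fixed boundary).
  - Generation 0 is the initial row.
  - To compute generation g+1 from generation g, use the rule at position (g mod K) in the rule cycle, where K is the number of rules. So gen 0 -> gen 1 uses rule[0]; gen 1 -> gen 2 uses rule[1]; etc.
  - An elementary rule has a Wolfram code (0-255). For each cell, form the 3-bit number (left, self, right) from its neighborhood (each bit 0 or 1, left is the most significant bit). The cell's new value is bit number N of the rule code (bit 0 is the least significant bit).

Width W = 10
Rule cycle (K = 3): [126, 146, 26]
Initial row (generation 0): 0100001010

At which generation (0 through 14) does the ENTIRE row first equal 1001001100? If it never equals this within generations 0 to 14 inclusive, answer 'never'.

Answer: never

Derivation:
Gen 0: 0100001010
Gen 1 (rule 126): 1110011111
Gen 2 (rule 146): 0101101110
Gen 3 (rule 26): 1001001001
Gen 4 (rule 126): 1111111111
Gen 5 (rule 146): 0111111110
Gen 6 (rule 26): 1100000001
Gen 7 (rule 126): 1110000011
Gen 8 (rule 146): 0101000100
Gen 9 (rule 26): 1000101010
Gen 10 (rule 126): 1101111111
Gen 11 (rule 146): 0000111110
Gen 12 (rule 26): 0001100001
Gen 13 (rule 126): 0011110011
Gen 14 (rule 146): 0101101100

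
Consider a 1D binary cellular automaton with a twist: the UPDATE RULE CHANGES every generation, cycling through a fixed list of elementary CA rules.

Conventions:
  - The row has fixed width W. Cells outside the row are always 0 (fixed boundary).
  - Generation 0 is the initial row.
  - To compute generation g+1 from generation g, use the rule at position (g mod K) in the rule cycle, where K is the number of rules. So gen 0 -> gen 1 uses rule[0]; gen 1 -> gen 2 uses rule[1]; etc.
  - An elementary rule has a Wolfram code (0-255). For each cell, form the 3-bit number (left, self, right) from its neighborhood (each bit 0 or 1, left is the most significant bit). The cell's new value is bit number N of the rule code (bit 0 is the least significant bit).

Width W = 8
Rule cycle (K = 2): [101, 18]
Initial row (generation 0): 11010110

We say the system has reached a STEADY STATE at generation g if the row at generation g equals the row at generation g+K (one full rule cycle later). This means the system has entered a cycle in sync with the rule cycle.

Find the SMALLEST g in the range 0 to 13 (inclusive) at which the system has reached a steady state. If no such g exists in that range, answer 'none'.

Gen 0: 11010110
Gen 1 (rule 101): 01111010
Gen 2 (rule 18): 10000001
Gen 3 (rule 101): 10111101
Gen 4 (rule 18): 00000000
Gen 5 (rule 101): 11111111
Gen 6 (rule 18): 00000000
Gen 7 (rule 101): 11111111
Gen 8 (rule 18): 00000000
Gen 9 (rule 101): 11111111
Gen 10 (rule 18): 00000000
Gen 11 (rule 101): 11111111
Gen 12 (rule 18): 00000000
Gen 13 (rule 101): 11111111
Gen 14 (rule 18): 00000000
Gen 15 (rule 101): 11111111

Answer: 4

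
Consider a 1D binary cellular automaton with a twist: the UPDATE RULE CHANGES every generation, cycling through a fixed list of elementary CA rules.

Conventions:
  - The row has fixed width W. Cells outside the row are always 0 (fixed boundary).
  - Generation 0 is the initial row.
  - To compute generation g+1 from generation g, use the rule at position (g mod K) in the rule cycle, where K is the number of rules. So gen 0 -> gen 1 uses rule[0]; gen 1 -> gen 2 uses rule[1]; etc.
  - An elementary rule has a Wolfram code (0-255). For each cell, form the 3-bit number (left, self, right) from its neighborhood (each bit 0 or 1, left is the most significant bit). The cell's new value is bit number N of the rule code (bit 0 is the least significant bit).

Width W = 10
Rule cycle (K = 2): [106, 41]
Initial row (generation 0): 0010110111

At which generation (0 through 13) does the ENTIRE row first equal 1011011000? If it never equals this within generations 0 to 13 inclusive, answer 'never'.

Answer: never

Derivation:
Gen 0: 0010110111
Gen 1 (rule 106): 0101111101
Gen 2 (rule 41): 0011000010
Gen 3 (rule 106): 0111000100
Gen 4 (rule 41): 0100010001
Gen 5 (rule 106): 1000100010
Gen 6 (rule 41): 0010001000
Gen 7 (rule 106): 0100010000
Gen 8 (rule 41): 0001000111
Gen 9 (rule 106): 0010001101
Gen 10 (rule 41): 1000101010
Gen 11 (rule 106): 0001010100
Gen 12 (rule 41): 1100101001
Gen 13 (rule 106): 1101010010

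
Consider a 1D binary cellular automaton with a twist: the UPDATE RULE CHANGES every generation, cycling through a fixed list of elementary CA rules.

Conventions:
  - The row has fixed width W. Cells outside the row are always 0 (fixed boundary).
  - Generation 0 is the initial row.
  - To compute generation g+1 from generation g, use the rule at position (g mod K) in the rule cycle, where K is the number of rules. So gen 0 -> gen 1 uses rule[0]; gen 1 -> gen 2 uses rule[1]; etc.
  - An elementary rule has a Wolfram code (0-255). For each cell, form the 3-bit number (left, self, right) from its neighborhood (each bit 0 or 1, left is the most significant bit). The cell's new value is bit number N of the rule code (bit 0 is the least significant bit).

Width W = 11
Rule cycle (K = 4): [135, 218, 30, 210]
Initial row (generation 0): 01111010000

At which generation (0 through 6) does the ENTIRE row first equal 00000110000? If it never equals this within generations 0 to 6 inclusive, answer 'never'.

Answer: never

Derivation:
Gen 0: 01111010000
Gen 1 (rule 135): 10110010111
Gen 2 (rule 218): 00111100111
Gen 3 (rule 30): 01100011100
Gen 4 (rule 210): 10110101110
Gen 5 (rule 135): 10000100100
Gen 6 (rule 218): 01001011010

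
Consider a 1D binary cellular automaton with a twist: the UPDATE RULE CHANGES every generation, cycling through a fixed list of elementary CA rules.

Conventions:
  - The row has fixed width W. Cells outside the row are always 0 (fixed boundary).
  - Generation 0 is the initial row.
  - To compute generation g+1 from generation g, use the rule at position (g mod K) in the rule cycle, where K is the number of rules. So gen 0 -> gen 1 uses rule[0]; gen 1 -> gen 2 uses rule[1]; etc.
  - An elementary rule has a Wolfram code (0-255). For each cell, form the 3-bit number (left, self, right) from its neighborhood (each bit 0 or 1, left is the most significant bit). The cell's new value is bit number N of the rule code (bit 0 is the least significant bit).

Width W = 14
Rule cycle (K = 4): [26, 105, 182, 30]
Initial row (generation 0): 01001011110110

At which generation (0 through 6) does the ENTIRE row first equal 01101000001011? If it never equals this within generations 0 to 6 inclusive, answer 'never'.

Answer: never

Derivation:
Gen 0: 01001011110110
Gen 1 (rule 26): 10110010000101
Gen 2 (rule 105): 01110000110010
Gen 3 (rule 182): 10101001001111
Gen 4 (rule 30): 10101111111000
Gen 5 (rule 26): 00001000000100
Gen 6 (rule 105): 11100011110001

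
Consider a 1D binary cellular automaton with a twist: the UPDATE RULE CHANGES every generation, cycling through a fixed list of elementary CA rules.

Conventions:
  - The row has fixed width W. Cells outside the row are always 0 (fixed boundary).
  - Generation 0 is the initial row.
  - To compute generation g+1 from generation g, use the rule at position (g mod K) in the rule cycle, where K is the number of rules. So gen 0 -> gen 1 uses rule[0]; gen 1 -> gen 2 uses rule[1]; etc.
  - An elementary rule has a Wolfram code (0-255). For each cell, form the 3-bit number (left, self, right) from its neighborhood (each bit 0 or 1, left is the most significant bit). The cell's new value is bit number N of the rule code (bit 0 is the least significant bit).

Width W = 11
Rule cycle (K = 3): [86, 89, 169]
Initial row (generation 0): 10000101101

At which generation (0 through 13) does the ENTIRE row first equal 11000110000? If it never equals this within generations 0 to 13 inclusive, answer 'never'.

Answer: never

Derivation:
Gen 0: 10000101101
Gen 1 (rule 86): 11001100101
Gen 2 (rule 89): 11101110000
Gen 3 (rule 169): 11011100111
Gen 4 (rule 86): 01000111001
Gen 5 (rule 89): 00110101100
Gen 6 (rule 169): 10101011001
Gen 7 (rule 86): 10101001111
Gen 8 (rule 89): 00000101001
Gen 9 (rule 169): 11110010000
Gen 10 (rule 86): 00011111000
Gen 11 (rule 89): 11010001111
Gen 12 (rule 169): 10100101110
Gen 13 (rule 86): 10111100011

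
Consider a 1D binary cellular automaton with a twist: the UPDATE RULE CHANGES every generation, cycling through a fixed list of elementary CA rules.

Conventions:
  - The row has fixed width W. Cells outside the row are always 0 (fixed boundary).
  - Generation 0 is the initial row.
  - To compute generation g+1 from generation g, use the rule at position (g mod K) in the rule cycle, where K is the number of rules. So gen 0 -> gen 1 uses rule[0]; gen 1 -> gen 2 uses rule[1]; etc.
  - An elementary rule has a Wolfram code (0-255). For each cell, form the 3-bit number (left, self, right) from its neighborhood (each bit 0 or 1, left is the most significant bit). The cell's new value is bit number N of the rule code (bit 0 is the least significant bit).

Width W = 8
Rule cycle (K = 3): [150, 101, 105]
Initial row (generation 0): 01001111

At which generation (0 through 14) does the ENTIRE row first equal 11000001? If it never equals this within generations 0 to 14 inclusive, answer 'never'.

Answer: never

Derivation:
Gen 0: 01001111
Gen 1 (rule 150): 11110110
Gen 2 (rule 101): 00011010
Gen 3 (rule 105): 11011100
Gen 4 (rule 150): 00001010
Gen 5 (rule 101): 11101110
Gen 6 (rule 105): 10111010
Gen 7 (rule 150): 10010011
Gen 8 (rule 101): 10010001
Gen 9 (rule 105): 00000100
Gen 10 (rule 150): 00001110
Gen 11 (rule 101): 11100010
Gen 12 (rule 105): 10101000
Gen 13 (rule 150): 10101100
Gen 14 (rule 101): 11110101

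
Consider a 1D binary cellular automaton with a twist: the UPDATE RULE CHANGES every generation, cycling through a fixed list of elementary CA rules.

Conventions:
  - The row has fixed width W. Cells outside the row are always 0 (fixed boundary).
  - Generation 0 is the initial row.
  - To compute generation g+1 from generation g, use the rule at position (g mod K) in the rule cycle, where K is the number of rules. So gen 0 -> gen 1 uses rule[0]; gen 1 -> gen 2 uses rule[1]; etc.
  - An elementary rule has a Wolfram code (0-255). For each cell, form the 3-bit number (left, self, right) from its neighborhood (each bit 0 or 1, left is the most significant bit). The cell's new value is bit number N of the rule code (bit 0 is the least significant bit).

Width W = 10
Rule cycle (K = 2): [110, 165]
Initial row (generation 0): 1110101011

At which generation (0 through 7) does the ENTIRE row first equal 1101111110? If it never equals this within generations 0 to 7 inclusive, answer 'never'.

Answer: 2

Derivation:
Gen 0: 1110101011
Gen 1 (rule 110): 1011111111
Gen 2 (rule 165): 1101111110
Gen 3 (rule 110): 1111000010
Gen 4 (rule 165): 0110011010
Gen 5 (rule 110): 1110111110
Gen 6 (rule 165): 0101011100
Gen 7 (rule 110): 1111110100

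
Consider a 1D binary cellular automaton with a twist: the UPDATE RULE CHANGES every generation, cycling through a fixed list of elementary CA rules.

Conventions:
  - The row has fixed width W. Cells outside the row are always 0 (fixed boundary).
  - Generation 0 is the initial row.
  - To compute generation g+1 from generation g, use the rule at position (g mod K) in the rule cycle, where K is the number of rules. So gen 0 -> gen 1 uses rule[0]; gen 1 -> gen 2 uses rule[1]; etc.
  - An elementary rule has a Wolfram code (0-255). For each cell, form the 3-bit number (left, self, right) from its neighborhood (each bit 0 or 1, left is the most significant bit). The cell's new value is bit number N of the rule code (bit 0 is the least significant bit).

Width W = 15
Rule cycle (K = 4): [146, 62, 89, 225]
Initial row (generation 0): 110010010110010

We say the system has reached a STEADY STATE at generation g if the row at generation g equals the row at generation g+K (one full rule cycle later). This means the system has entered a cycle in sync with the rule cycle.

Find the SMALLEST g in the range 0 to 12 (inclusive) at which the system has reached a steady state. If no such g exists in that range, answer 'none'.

Answer: none

Derivation:
Gen 0: 110010010110010
Gen 1 (rule 146): 001101100001101
Gen 2 (rule 62): 011011010011011
Gen 3 (rule 89): 011011001011011
Gen 4 (rule 225): 001101000101101
Gen 5 (rule 146): 010000101000000
Gen 6 (rule 62): 111001111100000
Gen 7 (rule 89): 101101000111111
Gen 8 (rule 225): 010110010011111
Gen 9 (rule 146): 100001101101110
Gen 10 (rule 62): 110011011011001
Gen 11 (rule 89): 111011011011100
Gen 12 (rule 225): 011101101101101
Gen 13 (rule 146): 101000000000000
Gen 14 (rule 62): 111100000000000
Gen 15 (rule 89): 100111111111111
Gen 16 (rule 225): 000011111111111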